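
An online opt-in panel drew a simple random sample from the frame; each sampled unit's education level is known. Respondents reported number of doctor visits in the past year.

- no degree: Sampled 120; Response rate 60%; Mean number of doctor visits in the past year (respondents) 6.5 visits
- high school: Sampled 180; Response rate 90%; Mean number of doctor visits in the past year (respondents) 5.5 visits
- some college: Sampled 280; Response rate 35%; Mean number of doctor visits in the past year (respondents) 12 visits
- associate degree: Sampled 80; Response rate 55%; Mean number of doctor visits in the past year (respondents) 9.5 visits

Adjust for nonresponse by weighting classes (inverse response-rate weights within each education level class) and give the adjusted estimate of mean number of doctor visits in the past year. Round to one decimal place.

8.9

Weighting each respondent by the inverse class response rate inflates each class back to its sampled size, so the class weight is n_sampled:
  no degree: 120 × 6.5 = 780
  high school: 180 × 5.5 = 990
  some college: 280 × 12 = 3360
  associate degree: 80 × 9.5 = 760
Adjusted estimate = 5890 / 660 = 8.92424 → 8.9.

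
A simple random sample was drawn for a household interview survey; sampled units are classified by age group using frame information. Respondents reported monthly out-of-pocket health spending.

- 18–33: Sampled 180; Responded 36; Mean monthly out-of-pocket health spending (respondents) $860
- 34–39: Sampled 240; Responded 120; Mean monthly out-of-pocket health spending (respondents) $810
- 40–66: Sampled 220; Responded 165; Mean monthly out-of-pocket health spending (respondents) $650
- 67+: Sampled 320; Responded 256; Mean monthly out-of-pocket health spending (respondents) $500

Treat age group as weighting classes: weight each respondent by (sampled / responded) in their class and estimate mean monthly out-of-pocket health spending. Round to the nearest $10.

Class response rates: 18–33 36/180 = 20%, 34–39 120/240 = 50%, 40–66 165/220 = 75%, 67+ 256/320 = 80%.
Each respondent's weight = sampled/responded in their class; summing within a class gives n_sampled, so:
  18–33: 180 × 860 = 154,800
  34–39: 240 × 810 = 194,400
  40–66: 220 × 650 = 143,000
  67+: 320 × 500 = 160,000
Adjusted estimate = 652,200 / 960 = 679.375 → $680.

$680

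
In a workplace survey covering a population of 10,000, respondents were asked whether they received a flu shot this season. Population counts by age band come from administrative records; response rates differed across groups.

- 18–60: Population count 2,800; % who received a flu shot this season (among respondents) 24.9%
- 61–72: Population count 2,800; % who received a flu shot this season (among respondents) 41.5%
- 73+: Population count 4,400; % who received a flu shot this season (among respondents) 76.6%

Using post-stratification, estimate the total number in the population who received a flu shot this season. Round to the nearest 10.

5,230

Estimated count per cell = population count × respondent percentage:
  18–60: 2,800 × 24.9% = 697.2
  61–72: 2,800 × 41.5% = 1162
  73+: 4,400 × 76.6% = 3370.4
Estimated total = 5229.6 → 5,230.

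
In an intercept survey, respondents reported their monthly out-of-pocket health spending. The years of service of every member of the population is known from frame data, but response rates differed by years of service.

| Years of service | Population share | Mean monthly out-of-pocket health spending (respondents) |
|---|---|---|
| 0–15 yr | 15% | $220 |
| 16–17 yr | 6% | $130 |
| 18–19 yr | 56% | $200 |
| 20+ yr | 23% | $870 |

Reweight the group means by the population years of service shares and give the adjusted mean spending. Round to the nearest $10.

Post-stratification weights by population share, not respondent share:
  0–15 yr: 0.15 × 220 = 33
  16–17 yr: 0.06 × 130 = 7.8
  18–19 yr: 0.56 × 200 = 112
  20+ yr: 0.23 × 870 = 200.1
Post-stratified estimate = 352.9 → $350.

$350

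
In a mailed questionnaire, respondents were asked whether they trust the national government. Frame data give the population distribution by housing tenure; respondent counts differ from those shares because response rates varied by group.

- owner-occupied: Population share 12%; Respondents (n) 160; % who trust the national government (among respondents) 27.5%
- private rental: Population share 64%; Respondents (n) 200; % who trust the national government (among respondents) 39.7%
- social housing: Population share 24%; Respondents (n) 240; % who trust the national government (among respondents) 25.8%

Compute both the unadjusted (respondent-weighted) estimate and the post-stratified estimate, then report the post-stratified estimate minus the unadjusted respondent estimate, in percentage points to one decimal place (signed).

+4.0 percentage points

Unadjusted (pooled respondent) estimate weights by respondent counts:
  (160/600)×27.5 + (200/600)×39.7 + (240/600)×25.8 = 30.8867%
Post-stratified estimate weights by population shares:
  0.12×27.5 + 0.64×39.7 + 0.24×25.8 = 34.9%
Difference = 34.9 − 30.8867 = 4.0133 pp.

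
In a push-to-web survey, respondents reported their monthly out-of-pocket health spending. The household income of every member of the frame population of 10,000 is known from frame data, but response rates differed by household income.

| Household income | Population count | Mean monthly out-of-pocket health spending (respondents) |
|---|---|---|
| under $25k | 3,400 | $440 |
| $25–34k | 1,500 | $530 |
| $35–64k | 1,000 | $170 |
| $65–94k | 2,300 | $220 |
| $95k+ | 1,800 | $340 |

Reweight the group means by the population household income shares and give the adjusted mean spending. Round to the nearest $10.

Reweight to the known household income distribution:
  under $25k: (3,400/10,000) × 440 = 149.6
  $25–34k: (1,500/10,000) × 530 = 79.5
  $35–64k: (1,000/10,000) × 170 = 17
  $65–94k: (2,300/10,000) × 220 = 50.6
  $95k+: (1,800/10,000) × 340 = 61.2
Post-stratified estimate = 357.9 → $360.

$360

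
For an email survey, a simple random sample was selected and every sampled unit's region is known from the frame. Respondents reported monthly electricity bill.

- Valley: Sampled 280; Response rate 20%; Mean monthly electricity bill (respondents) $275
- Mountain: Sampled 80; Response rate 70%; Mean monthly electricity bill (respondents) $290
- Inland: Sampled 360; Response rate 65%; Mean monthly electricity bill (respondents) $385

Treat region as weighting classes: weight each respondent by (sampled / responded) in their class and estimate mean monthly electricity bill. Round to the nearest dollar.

Inverse-response-rate weighting restores each class to its sampled count, so class totals weight by n_sampled:
  Valley: 280 × 275 = 77,000
  Mountain: 80 × 290 = 23,200
  Inland: 360 × 385 = 138,600
Adjusted estimate = 238,800 / 720 = 331.667 → $332.

$332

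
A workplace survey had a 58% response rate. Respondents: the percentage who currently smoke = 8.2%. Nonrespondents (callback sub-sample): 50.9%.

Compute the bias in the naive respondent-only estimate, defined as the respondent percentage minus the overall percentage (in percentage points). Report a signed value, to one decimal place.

-17.9 percentage points

Nonresponse fraction = 1 − 0.58 = 0.42.
Bias = (nonresponse fraction) × (respondent percentage − nonrespondent percentage)
     = 0.42 × (8.2 − 50.9) = 0.42 × -42.7 = -17.934.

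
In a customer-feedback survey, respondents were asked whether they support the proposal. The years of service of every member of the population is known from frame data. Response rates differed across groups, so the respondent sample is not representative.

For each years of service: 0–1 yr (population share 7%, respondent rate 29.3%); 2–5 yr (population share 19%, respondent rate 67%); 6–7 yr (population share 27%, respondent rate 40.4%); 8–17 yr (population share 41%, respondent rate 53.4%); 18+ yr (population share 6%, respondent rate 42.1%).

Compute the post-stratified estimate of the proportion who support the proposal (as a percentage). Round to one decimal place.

50.1%

Post-stratification weights by population share, not respondent share:
  0–1 yr: 0.07 × 29.3 = 2.051
  2–5 yr: 0.19 × 67 = 12.73
  6–7 yr: 0.27 × 40.4 = 10.908
  8–17 yr: 0.41 × 53.4 = 21.894
  18+ yr: 0.06 × 42.1 = 2.526
Post-stratified estimate = 50.109 → 50.1%.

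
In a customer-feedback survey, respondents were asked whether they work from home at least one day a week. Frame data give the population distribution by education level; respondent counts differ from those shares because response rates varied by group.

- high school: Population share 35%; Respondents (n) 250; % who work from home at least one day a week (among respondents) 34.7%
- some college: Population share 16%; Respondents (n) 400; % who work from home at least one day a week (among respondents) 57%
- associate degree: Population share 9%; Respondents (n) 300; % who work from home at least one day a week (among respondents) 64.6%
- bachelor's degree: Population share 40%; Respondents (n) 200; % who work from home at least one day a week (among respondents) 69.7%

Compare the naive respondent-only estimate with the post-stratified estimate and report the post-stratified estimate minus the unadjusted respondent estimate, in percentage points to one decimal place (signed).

-1.4 percentage points

Naive respondent-only estimate (weights = respondent counts):
  (250/1150)×34.7 + (400/1150)×57 + (300/1150)×64.6 + (200/1150)×69.7 = 56.3435%
Post-stratified estimate weights by population shares:
  0.35×34.7 + 0.16×57 + 0.09×64.6 + 0.4×69.7 = 54.959%
Difference = 54.959 − 56.3435 = -1.3845 pp.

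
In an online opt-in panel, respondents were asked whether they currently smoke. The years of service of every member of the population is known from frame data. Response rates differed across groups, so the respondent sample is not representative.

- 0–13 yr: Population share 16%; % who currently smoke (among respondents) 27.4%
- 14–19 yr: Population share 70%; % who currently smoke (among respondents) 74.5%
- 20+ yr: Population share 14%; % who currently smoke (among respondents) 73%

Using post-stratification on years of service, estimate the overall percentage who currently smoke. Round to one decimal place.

Post-stratification weights by population share, not respondent share:
  0–13 yr: 0.16 × 27.4 = 4.384
  14–19 yr: 0.7 × 74.5 = 52.15
  20+ yr: 0.14 × 73 = 10.22
Post-stratified estimate = 66.754 → 66.8%.

66.8%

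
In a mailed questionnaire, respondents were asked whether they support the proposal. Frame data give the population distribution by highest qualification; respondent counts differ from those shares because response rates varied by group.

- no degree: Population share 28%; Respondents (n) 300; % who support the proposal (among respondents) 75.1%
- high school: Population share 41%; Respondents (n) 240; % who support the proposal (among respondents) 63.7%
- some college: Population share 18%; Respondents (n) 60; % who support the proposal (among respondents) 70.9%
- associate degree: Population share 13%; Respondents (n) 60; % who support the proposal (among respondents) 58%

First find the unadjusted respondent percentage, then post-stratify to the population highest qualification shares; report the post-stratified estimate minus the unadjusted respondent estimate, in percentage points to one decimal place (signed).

Unadjusted (pooled respondent) estimate weights by respondent counts:
  (300/660)×75.1 + (240/660)×63.7 + (60/660)×70.9 + (60/660)×58 = 69.0182%
Reweighting by population highest qualification shares:
  0.28×75.1 + 0.41×63.7 + 0.18×70.9 + 0.13×58 = 67.447%
Difference = 67.447 − 69.0182 = -1.5712 pp.

-1.6 percentage points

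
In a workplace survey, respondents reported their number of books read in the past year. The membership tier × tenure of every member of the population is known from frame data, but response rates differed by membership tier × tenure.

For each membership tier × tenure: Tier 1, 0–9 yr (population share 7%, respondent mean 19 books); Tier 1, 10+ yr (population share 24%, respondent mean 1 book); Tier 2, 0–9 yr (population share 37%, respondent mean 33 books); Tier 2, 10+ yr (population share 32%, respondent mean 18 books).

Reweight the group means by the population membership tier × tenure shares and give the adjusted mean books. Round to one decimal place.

19.5

Reweight to the known membership tier × tenure distribution:
  Tier 1, 0–9 yr: 0.07 × 19 = 1.33
  Tier 1, 10+ yr: 0.24 × 1 = 0.24
  Tier 2, 0–9 yr: 0.37 × 33 = 12.21
  Tier 2, 10+ yr: 0.32 × 18 = 5.76
Post-stratified estimate = 19.54 → 19.5.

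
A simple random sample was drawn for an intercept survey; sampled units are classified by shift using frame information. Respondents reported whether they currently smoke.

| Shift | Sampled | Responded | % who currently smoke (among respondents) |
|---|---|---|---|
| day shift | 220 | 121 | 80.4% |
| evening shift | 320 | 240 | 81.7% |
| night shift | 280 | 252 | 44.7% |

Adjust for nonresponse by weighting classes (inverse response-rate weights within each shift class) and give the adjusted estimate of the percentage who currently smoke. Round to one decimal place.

Class response rates: day shift 121/220 = 55%, evening shift 240/320 = 75%, night shift 252/280 = 90%.
With weight = n_sampled/n_responded per class, the weighted class total is n_sampled:
  day shift: 220 × 80.4 = 17,688
  evening shift: 320 × 81.7 = 26,144
  night shift: 280 × 44.7 = 12,516
Adjusted estimate = 56,348 / 820 = 68.7171 → 68.7%.

68.7%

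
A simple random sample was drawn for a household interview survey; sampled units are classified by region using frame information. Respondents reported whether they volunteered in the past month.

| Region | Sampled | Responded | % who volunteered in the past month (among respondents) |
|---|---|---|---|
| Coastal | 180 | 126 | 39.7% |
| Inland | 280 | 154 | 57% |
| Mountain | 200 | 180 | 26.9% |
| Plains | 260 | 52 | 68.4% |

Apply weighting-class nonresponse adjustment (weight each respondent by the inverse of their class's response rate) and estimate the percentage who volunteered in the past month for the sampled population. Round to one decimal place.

50.3%

Response rates by class: Coastal 126/180 = 70%, Inland 154/280 = 55%, Mountain 180/200 = 90%, Plains 52/260 = 20%.
Inverse-response-rate weighting restores each class to its sampled count, so class totals weight by n_sampled:
  Coastal: 180 × 39.7 = 7146
  Inland: 280 × 57 = 15,960
  Mountain: 200 × 26.9 = 5380
  Plains: 260 × 68.4 = 17,784
Adjusted estimate = 46,270 / 920 = 50.2935 → 50.3%.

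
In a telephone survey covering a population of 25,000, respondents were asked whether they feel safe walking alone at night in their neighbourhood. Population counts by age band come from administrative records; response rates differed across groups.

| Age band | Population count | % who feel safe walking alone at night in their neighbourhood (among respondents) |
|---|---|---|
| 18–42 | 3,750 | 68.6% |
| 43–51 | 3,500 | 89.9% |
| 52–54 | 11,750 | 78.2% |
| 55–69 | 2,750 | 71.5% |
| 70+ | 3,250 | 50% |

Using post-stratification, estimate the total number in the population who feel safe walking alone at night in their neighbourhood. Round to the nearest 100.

Apply each group's respondent rate to its population count:
  18–42: 3,750 × 68.6% = 2572.5
  43–51: 3,500 × 89.9% = 3146.5
  52–54: 11,750 × 78.2% = 9188.5
  55–69: 2,750 × 71.5% = 1966.25
  70+: 3,250 × 50% = 1625
Estimated total = 18498.8 → 18,500.

18,500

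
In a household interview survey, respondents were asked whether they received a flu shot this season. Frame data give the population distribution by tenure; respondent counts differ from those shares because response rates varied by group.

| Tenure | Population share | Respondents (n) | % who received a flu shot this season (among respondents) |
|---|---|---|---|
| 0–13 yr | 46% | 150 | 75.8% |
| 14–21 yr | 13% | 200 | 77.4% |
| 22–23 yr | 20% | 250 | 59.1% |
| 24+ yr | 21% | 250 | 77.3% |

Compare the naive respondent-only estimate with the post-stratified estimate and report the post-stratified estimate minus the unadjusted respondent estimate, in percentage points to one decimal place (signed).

+1.3 percentage points

Naive respondent-only estimate (weights = respondent counts):
  (150/850)×75.8 + (200/850)×77.4 + (250/850)×59.1 + (250/850)×77.3 = 71.7059%
Post-stratifying to population shares instead:
  0.46×75.8 + 0.13×77.4 + 0.2×59.1 + 0.21×77.3 = 72.983%
Difference = 72.983 − 71.7059 = 1.2771 pp.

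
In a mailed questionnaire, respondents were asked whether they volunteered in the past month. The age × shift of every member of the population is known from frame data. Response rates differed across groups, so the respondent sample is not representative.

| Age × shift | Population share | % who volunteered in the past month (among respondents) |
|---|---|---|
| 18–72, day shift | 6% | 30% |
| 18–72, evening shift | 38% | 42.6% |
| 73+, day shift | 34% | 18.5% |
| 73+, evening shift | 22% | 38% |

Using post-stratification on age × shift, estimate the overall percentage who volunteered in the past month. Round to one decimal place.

32.6%

Reweight to the known age × shift distribution:
  18–72, day shift: 0.06 × 30 = 1.8
  18–72, evening shift: 0.38 × 42.6 = 16.188
  73+, day shift: 0.34 × 18.5 = 6.29
  73+, evening shift: 0.22 × 38 = 8.36
Post-stratified estimate = 32.638 → 32.6%.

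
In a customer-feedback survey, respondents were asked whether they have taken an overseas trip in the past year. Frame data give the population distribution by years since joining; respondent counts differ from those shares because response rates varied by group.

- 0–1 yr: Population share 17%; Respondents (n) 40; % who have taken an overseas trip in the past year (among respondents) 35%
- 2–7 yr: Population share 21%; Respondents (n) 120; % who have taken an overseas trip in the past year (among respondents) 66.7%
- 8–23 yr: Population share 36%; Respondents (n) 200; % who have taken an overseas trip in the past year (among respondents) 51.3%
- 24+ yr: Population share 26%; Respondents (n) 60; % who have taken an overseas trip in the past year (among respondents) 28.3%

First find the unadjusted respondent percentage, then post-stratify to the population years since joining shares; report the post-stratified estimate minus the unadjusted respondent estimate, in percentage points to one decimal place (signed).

Without adjustment, the pooled respondent share is:
  (40/420)×35 + (120/420)×66.7 + (200/420)×51.3 + (60/420)×28.3 = 50.8619%
Reweighting by population years since joining shares:
  0.17×35 + 0.21×66.7 + 0.36×51.3 + 0.26×28.3 = 45.783%
Difference = 45.783 − 50.8619 = -5.0789 pp.

-5.1 percentage points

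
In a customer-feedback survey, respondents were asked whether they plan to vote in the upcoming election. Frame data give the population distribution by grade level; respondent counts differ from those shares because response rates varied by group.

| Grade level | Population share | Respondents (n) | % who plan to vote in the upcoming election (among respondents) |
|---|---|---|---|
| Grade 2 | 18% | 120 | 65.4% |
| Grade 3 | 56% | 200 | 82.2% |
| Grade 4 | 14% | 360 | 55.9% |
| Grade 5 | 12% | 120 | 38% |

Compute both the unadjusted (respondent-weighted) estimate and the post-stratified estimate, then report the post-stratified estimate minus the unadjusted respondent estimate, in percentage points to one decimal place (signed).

+9.0 percentage points

Naive respondent-only estimate (weights = respondent counts):
  (120/800)×65.4 + (200/800)×82.2 + (360/800)×55.9 + (120/800)×38 = 61.215%
Reweighting by population grade level shares:
  0.18×65.4 + 0.56×82.2 + 0.14×55.9 + 0.12×38 = 70.19%
Difference = 70.19 − 61.215 = 8.975 pp.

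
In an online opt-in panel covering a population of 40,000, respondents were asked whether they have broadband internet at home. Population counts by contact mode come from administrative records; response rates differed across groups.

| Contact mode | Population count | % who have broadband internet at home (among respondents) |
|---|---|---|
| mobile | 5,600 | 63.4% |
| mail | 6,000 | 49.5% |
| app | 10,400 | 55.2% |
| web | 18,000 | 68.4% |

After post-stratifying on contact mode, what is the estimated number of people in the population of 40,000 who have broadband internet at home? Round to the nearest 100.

24,600

Apply each group's respondent rate to its population count:
  mobile: 5,600 × 63.4% = 3550.4
  mail: 6,000 × 49.5% = 2970
  app: 10,400 × 55.2% = 5740.8
  web: 18,000 × 68.4% = 12,312
Estimated total = 24573.2 → 24,600.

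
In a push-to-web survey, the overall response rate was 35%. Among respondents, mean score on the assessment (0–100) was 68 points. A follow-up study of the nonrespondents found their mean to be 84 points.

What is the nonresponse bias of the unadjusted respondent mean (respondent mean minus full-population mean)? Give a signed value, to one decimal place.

Nonresponse fraction = 1 − 0.35 = 0.65.
Bias = (nonresponse fraction) × (respondent mean − nonrespondent mean)
     = 0.65 × (68 − 84) = 0.65 × -16 = -10.4.

-10.4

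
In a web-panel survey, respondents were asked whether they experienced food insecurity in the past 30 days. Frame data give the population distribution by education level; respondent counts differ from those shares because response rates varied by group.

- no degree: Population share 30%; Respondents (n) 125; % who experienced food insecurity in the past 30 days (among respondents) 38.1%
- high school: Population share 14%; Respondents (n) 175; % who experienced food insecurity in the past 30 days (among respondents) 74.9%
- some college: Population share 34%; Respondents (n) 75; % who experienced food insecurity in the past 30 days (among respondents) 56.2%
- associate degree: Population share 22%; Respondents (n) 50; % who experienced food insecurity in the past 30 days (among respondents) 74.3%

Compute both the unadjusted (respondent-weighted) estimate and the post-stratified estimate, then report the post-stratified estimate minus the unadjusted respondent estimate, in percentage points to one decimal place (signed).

-3.3 percentage points

Unadjusted (pooled respondent) estimate weights by respondent counts:
  (125/425)×38.1 + (175/425)×74.9 + (75/425)×56.2 + (50/425)×74.3 = 60.7059%
Post-stratifying to population shares instead:
  0.3×38.1 + 0.14×74.9 + 0.34×56.2 + 0.22×74.3 = 57.37%
Difference = 57.37 − 60.7059 = -3.3359 pp.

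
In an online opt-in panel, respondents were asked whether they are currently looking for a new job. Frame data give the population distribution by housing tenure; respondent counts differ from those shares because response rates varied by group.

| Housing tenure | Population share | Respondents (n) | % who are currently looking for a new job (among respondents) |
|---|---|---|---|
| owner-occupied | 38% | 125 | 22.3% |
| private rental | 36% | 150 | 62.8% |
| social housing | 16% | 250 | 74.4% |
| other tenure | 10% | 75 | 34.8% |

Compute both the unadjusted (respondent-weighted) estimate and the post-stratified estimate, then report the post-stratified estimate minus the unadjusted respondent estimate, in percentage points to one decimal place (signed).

-9.2 percentage points

Naive respondent-only estimate (weights = respondent counts):
  (125/600)×22.3 + (150/600)×62.8 + (250/600)×74.4 + (75/600)×34.8 = 55.6958%
Reweighting by population housing tenure shares:
  0.38×22.3 + 0.36×62.8 + 0.16×74.4 + 0.1×34.8 = 46.466%
Difference = 46.466 − 55.6958 = -9.2298 pp.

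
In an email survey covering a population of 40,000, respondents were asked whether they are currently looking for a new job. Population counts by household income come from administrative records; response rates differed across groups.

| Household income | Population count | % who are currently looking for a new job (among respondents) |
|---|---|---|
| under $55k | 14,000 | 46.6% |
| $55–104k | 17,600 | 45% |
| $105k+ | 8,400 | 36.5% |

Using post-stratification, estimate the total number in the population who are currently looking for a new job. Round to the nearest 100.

Estimated count per cell = population count × respondent percentage:
  under $55k: 14,000 × 46.6% = 6524
  $55–104k: 17,600 × 45% = 7920
  $105k+: 8,400 × 36.5% = 3066
Estimated total = 17,510 → 17,500.

17,500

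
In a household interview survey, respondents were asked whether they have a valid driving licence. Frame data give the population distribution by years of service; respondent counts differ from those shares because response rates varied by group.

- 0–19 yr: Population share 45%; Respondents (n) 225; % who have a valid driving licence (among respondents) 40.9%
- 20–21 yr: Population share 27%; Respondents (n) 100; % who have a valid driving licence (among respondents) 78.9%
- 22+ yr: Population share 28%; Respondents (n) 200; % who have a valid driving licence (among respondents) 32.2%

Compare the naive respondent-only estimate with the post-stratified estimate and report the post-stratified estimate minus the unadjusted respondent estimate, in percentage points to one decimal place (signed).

+3.9 percentage points

Unadjusted (pooled respondent) estimate weights by respondent counts:
  (225/525)×40.9 + (100/525)×78.9 + (200/525)×32.2 = 44.8238%
Post-stratifying to population shares instead:
  0.45×40.9 + 0.27×78.9 + 0.28×32.2 = 48.724%
Difference = 48.724 − 44.8238 = 3.9002 pp.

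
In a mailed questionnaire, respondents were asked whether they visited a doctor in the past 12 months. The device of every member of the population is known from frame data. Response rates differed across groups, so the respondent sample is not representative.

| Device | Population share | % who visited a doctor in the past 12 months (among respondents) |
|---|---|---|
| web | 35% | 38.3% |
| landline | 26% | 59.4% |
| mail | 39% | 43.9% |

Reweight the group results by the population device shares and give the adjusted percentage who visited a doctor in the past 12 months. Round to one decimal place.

46.0%

Each cell contributes population-share × respondent value:
  web: 0.35 × 38.3 = 13.405
  landline: 0.26 × 59.4 = 15.444
  mail: 0.39 × 43.9 = 17.121
Post-stratified estimate = 45.97 → 46.0%.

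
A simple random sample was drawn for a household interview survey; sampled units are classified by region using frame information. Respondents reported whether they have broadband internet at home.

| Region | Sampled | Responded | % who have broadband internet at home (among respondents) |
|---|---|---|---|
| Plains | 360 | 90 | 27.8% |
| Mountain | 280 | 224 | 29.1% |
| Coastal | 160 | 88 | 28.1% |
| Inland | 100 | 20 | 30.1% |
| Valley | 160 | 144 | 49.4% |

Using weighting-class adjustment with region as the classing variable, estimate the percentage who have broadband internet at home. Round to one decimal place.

Class response rates: Plains 90/360 = 25%, Mountain 224/280 = 80%, Coastal 88/160 = 55%, Inland 20/100 = 20%, Valley 144/160 = 90%.
With weight = n_sampled/n_responded per class, the weighted class total is n_sampled:
  Plains: 360 × 27.8 = 10,008
  Mountain: 280 × 29.1 = 8148
  Coastal: 160 × 28.1 = 4496
  Inland: 100 × 30.1 = 3010
  Valley: 160 × 49.4 = 7904
Adjusted estimate = 33,566 / 1,060 = 31.666 → 31.7%.

31.7%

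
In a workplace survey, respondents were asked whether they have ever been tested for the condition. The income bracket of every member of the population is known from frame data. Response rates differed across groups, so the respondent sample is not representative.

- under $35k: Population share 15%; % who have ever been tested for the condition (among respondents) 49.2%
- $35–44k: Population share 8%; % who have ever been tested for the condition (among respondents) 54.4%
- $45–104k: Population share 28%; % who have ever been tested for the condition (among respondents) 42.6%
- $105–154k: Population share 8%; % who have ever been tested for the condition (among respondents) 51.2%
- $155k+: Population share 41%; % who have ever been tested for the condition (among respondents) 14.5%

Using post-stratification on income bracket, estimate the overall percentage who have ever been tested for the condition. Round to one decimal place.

Reweight to the known income bracket distribution:
  under $35k: 0.15 × 49.2 = 7.38
  $35–44k: 0.08 × 54.4 = 4.352
  $45–104k: 0.28 × 42.6 = 11.928
  $105–154k: 0.08 × 51.2 = 4.096
  $155k+: 0.41 × 14.5 = 5.945
Post-stratified estimate = 33.701 → 33.7%.

33.7%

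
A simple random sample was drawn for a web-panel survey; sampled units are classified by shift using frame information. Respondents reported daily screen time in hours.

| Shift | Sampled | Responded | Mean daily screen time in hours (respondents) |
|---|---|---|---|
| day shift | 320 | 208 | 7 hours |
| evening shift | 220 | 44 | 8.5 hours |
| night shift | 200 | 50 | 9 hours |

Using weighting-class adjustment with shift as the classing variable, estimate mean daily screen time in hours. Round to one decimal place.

8.0

Class response rates: day shift 208/320 = 65%, evening shift 44/220 = 20%, night shift 50/200 = 25%.
Inverse-response-rate weighting restores each class to its sampled count, so class totals weight by n_sampled:
  day shift: 320 × 7 = 2240
  evening shift: 220 × 8.5 = 1870
  night shift: 200 × 9 = 1800
Adjusted estimate = 5910 / 740 = 7.98649 → 8.0.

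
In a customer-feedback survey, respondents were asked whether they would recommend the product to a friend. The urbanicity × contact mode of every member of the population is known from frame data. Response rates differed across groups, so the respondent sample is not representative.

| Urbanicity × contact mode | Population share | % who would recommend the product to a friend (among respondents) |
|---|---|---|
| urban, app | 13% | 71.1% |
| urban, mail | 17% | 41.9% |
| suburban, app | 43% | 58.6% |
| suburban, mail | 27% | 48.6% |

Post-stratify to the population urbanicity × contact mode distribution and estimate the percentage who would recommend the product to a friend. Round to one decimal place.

Weight each group's respondent value by its population share:
  urban, app: 0.13 × 71.1 = 9.243
  urban, mail: 0.17 × 41.9 = 7.123
  suburban, app: 0.43 × 58.6 = 25.198
  suburban, mail: 0.27 × 48.6 = 13.122
Post-stratified estimate = 54.686 → 54.7%.

54.7%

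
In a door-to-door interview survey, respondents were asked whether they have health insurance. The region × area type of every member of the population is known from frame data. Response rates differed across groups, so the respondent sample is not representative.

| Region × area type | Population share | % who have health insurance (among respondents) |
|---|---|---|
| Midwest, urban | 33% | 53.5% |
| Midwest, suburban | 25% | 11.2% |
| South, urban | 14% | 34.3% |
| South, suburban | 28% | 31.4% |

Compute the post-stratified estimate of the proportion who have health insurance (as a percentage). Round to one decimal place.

Post-stratification weights by population share, not respondent share:
  Midwest, urban: 0.33 × 53.5 = 17.655
  Midwest, suburban: 0.25 × 11.2 = 2.8
  South, urban: 0.14 × 34.3 = 4.802
  South, suburban: 0.28 × 31.4 = 8.792
Post-stratified estimate = 34.049 → 34.0%.

34.0%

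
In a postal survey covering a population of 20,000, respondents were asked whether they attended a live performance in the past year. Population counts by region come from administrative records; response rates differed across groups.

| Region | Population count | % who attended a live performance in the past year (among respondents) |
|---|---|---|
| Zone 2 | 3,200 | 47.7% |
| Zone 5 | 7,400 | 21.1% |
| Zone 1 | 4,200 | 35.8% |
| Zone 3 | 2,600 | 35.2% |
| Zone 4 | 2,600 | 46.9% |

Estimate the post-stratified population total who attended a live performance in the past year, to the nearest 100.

Apply each group's respondent rate to its population count:
  Zone 2: 3,200 × 47.7% = 1526.4
  Zone 5: 7,400 × 21.1% = 1561.4
  Zone 1: 4,200 × 35.8% = 1503.6
  Zone 3: 2,600 × 35.2% = 915.2
  Zone 4: 2,600 × 46.9% = 1219.4
Estimated total = 6726 → 6,700.

6,700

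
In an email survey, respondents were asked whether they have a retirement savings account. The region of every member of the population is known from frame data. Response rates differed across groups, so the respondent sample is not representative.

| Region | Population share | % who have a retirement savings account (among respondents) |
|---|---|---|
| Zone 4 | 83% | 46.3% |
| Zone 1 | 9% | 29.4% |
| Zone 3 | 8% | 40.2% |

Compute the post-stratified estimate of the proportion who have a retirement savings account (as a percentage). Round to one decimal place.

Each cell contributes population-share × respondent value:
  Zone 4: 0.83 × 46.3 = 38.429
  Zone 1: 0.09 × 29.4 = 2.646
  Zone 3: 0.08 × 40.2 = 3.216
Post-stratified estimate = 44.291 → 44.3%.

44.3%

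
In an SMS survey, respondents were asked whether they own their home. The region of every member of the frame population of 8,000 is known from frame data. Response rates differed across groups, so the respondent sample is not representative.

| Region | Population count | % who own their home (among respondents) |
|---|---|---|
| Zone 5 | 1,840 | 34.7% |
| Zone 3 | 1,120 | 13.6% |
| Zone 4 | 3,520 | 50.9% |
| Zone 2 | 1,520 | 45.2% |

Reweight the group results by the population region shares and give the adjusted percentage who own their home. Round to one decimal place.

40.9%

Each cell contributes population-share × respondent value:
  Zone 5: (1,840/8,000) × 34.7 = 7.981
  Zone 3: (1,120/8,000) × 13.6 = 1.904
  Zone 4: (3,520/8,000) × 50.9 = 22.396
  Zone 2: (1,520/8,000) × 45.2 = 8.588
Post-stratified estimate = 40.869 → 40.9%.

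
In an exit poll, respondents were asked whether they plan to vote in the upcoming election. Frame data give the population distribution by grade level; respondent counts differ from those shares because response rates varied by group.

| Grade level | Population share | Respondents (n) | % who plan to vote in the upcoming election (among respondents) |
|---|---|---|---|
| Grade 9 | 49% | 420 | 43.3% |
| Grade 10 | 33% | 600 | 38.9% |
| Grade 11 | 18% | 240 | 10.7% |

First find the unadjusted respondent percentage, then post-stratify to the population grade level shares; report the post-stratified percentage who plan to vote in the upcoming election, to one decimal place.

36.0%

Unadjusted (pooled respondent) estimate weights by respondent counts:
  (420/1260)×43.3 + (600/1260)×38.9 + (240/1260)×10.7 = 34.9952%
Post-stratifying to population shares instead:
  0.49×43.3 + 0.33×38.9 + 0.18×10.7 = 35.98%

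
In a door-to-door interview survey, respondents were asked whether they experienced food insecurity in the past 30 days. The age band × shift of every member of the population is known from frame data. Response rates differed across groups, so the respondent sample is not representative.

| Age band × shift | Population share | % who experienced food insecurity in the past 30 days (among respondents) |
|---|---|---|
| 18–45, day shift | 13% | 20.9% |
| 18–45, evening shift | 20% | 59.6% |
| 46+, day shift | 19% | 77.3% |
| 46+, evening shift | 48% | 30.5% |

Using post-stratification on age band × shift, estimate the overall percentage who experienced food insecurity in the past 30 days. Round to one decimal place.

Post-stratification weights by population share, not respondent share:
  18–45, day shift: 0.13 × 20.9 = 2.717
  18–45, evening shift: 0.2 × 59.6 = 11.92
  46+, day shift: 0.19 × 77.3 = 14.687
  46+, evening shift: 0.48 × 30.5 = 14.64
Post-stratified estimate = 43.964 → 44.0%.

44.0%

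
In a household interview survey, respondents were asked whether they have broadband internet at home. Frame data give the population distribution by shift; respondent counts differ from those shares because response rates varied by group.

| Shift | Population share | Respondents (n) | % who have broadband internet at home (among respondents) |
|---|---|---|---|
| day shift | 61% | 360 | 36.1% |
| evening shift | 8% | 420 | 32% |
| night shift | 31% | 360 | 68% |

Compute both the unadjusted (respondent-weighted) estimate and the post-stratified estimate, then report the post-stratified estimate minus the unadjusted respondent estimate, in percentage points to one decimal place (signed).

Naive respondent-only estimate (weights = respondent counts):
  (360/1140)×36.1 + (420/1140)×32 + (360/1140)×68 = 44.6632%
Post-stratifying to population shares instead:
  0.61×36.1 + 0.08×32 + 0.31×68 = 45.661%
Difference = 45.661 − 44.6632 = 0.9978 pp.

+1.0 percentage points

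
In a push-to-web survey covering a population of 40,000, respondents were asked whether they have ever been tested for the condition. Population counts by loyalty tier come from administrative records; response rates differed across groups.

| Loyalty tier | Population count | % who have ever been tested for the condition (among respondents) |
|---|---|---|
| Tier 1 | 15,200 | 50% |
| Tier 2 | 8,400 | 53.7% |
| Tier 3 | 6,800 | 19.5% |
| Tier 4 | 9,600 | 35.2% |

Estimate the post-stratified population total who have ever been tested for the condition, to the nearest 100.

16,800

Estimated count per cell = population count × respondent percentage:
  Tier 1: 15,200 × 50% = 7600
  Tier 2: 8,400 × 53.7% = 4510.8
  Tier 3: 6,800 × 19.5% = 1326
  Tier 4: 9,600 × 35.2% = 3379.2
Estimated total = 16,816 → 16,800.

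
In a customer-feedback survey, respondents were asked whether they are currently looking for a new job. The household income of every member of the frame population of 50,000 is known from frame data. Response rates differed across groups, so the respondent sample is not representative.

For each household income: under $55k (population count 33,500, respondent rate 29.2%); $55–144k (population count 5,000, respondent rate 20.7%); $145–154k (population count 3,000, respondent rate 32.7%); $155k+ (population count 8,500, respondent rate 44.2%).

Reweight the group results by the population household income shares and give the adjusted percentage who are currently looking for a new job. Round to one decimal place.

31.1%

Post-stratification weights by population share, not respondent share:
  under $55k: (33,500/50,000) × 29.2 = 19.564
  $55–144k: (5,000/50,000) × 20.7 = 2.07
  $145–154k: (3,000/50,000) × 32.7 = 1.962
  $155k+: (8,500/50,000) × 44.2 = 7.514
Post-stratified estimate = 31.11 → 31.1%.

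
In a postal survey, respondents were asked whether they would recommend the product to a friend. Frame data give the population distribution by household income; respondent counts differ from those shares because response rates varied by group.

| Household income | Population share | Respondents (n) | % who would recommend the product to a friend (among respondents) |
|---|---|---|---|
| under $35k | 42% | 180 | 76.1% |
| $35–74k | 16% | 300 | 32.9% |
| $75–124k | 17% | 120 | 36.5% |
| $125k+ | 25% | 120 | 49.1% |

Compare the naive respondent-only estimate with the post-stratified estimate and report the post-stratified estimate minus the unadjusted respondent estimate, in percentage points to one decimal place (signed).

Unadjusted (pooled respondent) estimate weights by respondent counts:
  (180/720)×76.1 + (300/720)×32.9 + (120/720)×36.5 + (120/720)×49.1 = 47%
Reweighting by population household income shares:
  0.42×76.1 + 0.16×32.9 + 0.17×36.5 + 0.25×49.1 = 55.706%
Difference = 55.706 − 47 = 8.706 pp.

+8.7 percentage points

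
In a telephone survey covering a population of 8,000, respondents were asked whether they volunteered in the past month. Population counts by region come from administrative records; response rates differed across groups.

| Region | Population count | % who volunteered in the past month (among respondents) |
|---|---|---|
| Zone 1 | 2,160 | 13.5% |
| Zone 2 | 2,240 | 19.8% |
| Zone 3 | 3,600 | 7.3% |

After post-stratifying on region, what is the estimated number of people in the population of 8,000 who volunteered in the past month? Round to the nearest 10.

Each cell contributes its population count × the respondent rate:
  Zone 1: 2,160 × 13.5% = 291.6
  Zone 2: 2,240 × 19.8% = 443.52
  Zone 3: 3,600 × 7.3% = 262.8
Estimated total = 997.92 → 1,000.

1,000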